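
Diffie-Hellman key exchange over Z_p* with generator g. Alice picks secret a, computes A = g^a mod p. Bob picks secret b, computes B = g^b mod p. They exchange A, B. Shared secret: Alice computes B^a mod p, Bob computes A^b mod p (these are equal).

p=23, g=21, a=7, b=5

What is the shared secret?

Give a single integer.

A = 21^7 mod 23  (bits of 7 = 111)
  bit 0 = 1: r = r^2 * 21 mod 23 = 1^2 * 21 = 1*21 = 21
  bit 1 = 1: r = r^2 * 21 mod 23 = 21^2 * 21 = 4*21 = 15
  bit 2 = 1: r = r^2 * 21 mod 23 = 15^2 * 21 = 18*21 = 10
  -> A = 10
B = 21^5 mod 23  (bits of 5 = 101)
  bit 0 = 1: r = r^2 * 21 mod 23 = 1^2 * 21 = 1*21 = 21
  bit 1 = 0: r = r^2 mod 23 = 21^2 = 4
  bit 2 = 1: r = r^2 * 21 mod 23 = 4^2 * 21 = 16*21 = 14
  -> B = 14
s = B^a = 14^7 mod 23  (bits of 7 = 111)
  bit 0 = 1: r = r^2 * 14 mod 23 = 1^2 * 14 = 1*14 = 14
  bit 1 = 1: r = r^2 * 14 mod 23 = 14^2 * 14 = 12*14 = 7
  bit 2 = 1: r = r^2 * 14 mod 23 = 7^2 * 14 = 3*14 = 19
  -> s = B^a = 19

Answer: 19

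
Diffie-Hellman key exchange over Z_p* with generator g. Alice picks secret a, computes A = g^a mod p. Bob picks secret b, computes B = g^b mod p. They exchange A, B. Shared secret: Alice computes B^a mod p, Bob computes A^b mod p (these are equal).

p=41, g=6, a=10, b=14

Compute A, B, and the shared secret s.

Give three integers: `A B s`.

Answer: 32 21 40

Derivation:
A = 6^10 mod 41  (bits of 10 = 1010)
  bit 0 = 1: r = r^2 * 6 mod 41 = 1^2 * 6 = 1*6 = 6
  bit 1 = 0: r = r^2 mod 41 = 6^2 = 36
  bit 2 = 1: r = r^2 * 6 mod 41 = 36^2 * 6 = 25*6 = 27
  bit 3 = 0: r = r^2 mod 41 = 27^2 = 32
  -> A = 32
B = 6^14 mod 41  (bits of 14 = 1110)
  bit 0 = 1: r = r^2 * 6 mod 41 = 1^2 * 6 = 1*6 = 6
  bit 1 = 1: r = r^2 * 6 mod 41 = 6^2 * 6 = 36*6 = 11
  bit 2 = 1: r = r^2 * 6 mod 41 = 11^2 * 6 = 39*6 = 29
  bit 3 = 0: r = r^2 mod 41 = 29^2 = 21
  -> B = 21
s = B^a = 21^10 mod 41  (bits of 10 = 1010)
  bit 0 = 1: r = r^2 * 21 mod 41 = 1^2 * 21 = 1*21 = 21
  bit 1 = 0: r = r^2 mod 41 = 21^2 = 31
  bit 2 = 1: r = r^2 * 21 mod 41 = 31^2 * 21 = 18*21 = 9
  bit 3 = 0: r = r^2 mod 41 = 9^2 = 40
  -> s = B^a = 40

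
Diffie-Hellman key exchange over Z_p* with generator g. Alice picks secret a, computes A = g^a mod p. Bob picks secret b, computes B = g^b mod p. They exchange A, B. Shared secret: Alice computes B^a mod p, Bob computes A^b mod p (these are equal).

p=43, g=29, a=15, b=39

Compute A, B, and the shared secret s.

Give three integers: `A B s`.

Answer: 2 27 27

Derivation:
A = 29^15 mod 43  (bits of 15 = 1111)
  bit 0 = 1: r = r^2 * 29 mod 43 = 1^2 * 29 = 1*29 = 29
  bit 1 = 1: r = r^2 * 29 mod 43 = 29^2 * 29 = 24*29 = 8
  bit 2 = 1: r = r^2 * 29 mod 43 = 8^2 * 29 = 21*29 = 7
  bit 3 = 1: r = r^2 * 29 mod 43 = 7^2 * 29 = 6*29 = 2
  -> A = 2
B = 29^39 mod 43  (bits of 39 = 100111)
  bit 0 = 1: r = r^2 * 29 mod 43 = 1^2 * 29 = 1*29 = 29
  bit 1 = 0: r = r^2 mod 43 = 29^2 = 24
  bit 2 = 0: r = r^2 mod 43 = 24^2 = 17
  bit 3 = 1: r = r^2 * 29 mod 43 = 17^2 * 29 = 31*29 = 39
  bit 4 = 1: r = r^2 * 29 mod 43 = 39^2 * 29 = 16*29 = 34
  bit 5 = 1: r = r^2 * 29 mod 43 = 34^2 * 29 = 38*29 = 27
  -> B = 27
s = B^a = 27^15 mod 43  (bits of 15 = 1111)
  bit 0 = 1: r = r^2 * 27 mod 43 = 1^2 * 27 = 1*27 = 27
  bit 1 = 1: r = r^2 * 27 mod 43 = 27^2 * 27 = 41*27 = 32
  bit 2 = 1: r = r^2 * 27 mod 43 = 32^2 * 27 = 35*27 = 42
  bit 3 = 1: r = r^2 * 27 mod 43 = 42^2 * 27 = 1*27 = 27
  -> s = B^a = 27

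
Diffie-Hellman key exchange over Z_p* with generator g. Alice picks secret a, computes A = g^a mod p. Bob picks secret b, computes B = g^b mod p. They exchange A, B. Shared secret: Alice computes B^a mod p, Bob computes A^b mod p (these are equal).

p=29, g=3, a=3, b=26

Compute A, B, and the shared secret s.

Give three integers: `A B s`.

Answer: 27 13 22

Derivation:
A = 3^3 mod 29  (bits of 3 = 11)
  bit 0 = 1: r = r^2 * 3 mod 29 = 1^2 * 3 = 1*3 = 3
  bit 1 = 1: r = r^2 * 3 mod 29 = 3^2 * 3 = 9*3 = 27
  -> A = 27
B = 3^26 mod 29  (bits of 26 = 11010)
  bit 0 = 1: r = r^2 * 3 mod 29 = 1^2 * 3 = 1*3 = 3
  bit 1 = 1: r = r^2 * 3 mod 29 = 3^2 * 3 = 9*3 = 27
  bit 2 = 0: r = r^2 mod 29 = 27^2 = 4
  bit 3 = 1: r = r^2 * 3 mod 29 = 4^2 * 3 = 16*3 = 19
  bit 4 = 0: r = r^2 mod 29 = 19^2 = 13
  -> B = 13
s = B^a = 13^3 mod 29  (bits of 3 = 11)
  bit 0 = 1: r = r^2 * 13 mod 29 = 1^2 * 13 = 1*13 = 13
  bit 1 = 1: r = r^2 * 13 mod 29 = 13^2 * 13 = 24*13 = 22
  -> s = B^a = 22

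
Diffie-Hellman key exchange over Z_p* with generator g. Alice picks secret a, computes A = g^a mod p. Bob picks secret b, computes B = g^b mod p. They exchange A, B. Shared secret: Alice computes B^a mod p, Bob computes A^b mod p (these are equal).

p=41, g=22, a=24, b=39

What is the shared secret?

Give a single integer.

Answer: 16

Derivation:
A = 22^24 mod 41  (bits of 24 = 11000)
  bit 0 = 1: r = r^2 * 22 mod 41 = 1^2 * 22 = 1*22 = 22
  bit 1 = 1: r = r^2 * 22 mod 41 = 22^2 * 22 = 33*22 = 29
  bit 2 = 0: r = r^2 mod 41 = 29^2 = 21
  bit 3 = 0: r = r^2 mod 41 = 21^2 = 31
  bit 4 = 0: r = r^2 mod 41 = 31^2 = 18
  -> A = 18
B = 22^39 mod 41  (bits of 39 = 100111)
  bit 0 = 1: r = r^2 * 22 mod 41 = 1^2 * 22 = 1*22 = 22
  bit 1 = 0: r = r^2 mod 41 = 22^2 = 33
  bit 2 = 0: r = r^2 mod 41 = 33^2 = 23
  bit 3 = 1: r = r^2 * 22 mod 41 = 23^2 * 22 = 37*22 = 35
  bit 4 = 1: r = r^2 * 22 mod 41 = 35^2 * 22 = 36*22 = 13
  bit 5 = 1: r = r^2 * 22 mod 41 = 13^2 * 22 = 5*22 = 28
  -> B = 28
s = B^a = 28^24 mod 41  (bits of 24 = 11000)
  bit 0 = 1: r = r^2 * 28 mod 41 = 1^2 * 28 = 1*28 = 28
  bit 1 = 1: r = r^2 * 28 mod 41 = 28^2 * 28 = 5*28 = 17
  bit 2 = 0: r = r^2 mod 41 = 17^2 = 2
  bit 3 = 0: r = r^2 mod 41 = 2^2 = 4
  bit 4 = 0: r = r^2 mod 41 = 4^2 = 16
  -> s = B^a = 16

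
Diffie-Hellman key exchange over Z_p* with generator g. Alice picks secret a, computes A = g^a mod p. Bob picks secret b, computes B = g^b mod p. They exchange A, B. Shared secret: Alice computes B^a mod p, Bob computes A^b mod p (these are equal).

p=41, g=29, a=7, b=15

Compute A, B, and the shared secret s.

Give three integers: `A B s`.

A = 29^7 mod 41  (bits of 7 = 111)
  bit 0 = 1: r = r^2 * 29 mod 41 = 1^2 * 29 = 1*29 = 29
  bit 1 = 1: r = r^2 * 29 mod 41 = 29^2 * 29 = 21*29 = 35
  bit 2 = 1: r = r^2 * 29 mod 41 = 35^2 * 29 = 36*29 = 19
  -> A = 19
B = 29^15 mod 41  (bits of 15 = 1111)
  bit 0 = 1: r = r^2 * 29 mod 41 = 1^2 * 29 = 1*29 = 29
  bit 1 = 1: r = r^2 * 29 mod 41 = 29^2 * 29 = 21*29 = 35
  bit 2 = 1: r = r^2 * 29 mod 41 = 35^2 * 29 = 36*29 = 19
  bit 3 = 1: r = r^2 * 29 mod 41 = 19^2 * 29 = 33*29 = 14
  -> B = 14
s = B^a = 14^7 mod 41  (bits of 7 = 111)
  bit 0 = 1: r = r^2 * 14 mod 41 = 1^2 * 14 = 1*14 = 14
  bit 1 = 1: r = r^2 * 14 mod 41 = 14^2 * 14 = 32*14 = 38
  bit 2 = 1: r = r^2 * 14 mod 41 = 38^2 * 14 = 9*14 = 3
  -> s = B^a = 3

Answer: 19 14 3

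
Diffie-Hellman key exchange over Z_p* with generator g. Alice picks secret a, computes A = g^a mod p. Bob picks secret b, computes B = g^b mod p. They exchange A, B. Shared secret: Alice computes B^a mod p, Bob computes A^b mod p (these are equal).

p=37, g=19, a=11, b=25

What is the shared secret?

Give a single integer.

A = 19^11 mod 37  (bits of 11 = 1011)
  bit 0 = 1: r = r^2 * 19 mod 37 = 1^2 * 19 = 1*19 = 19
  bit 1 = 0: r = r^2 mod 37 = 19^2 = 28
  bit 2 = 1: r = r^2 * 19 mod 37 = 28^2 * 19 = 7*19 = 22
  bit 3 = 1: r = r^2 * 19 mod 37 = 22^2 * 19 = 3*19 = 20
  -> A = 20
B = 19^25 mod 37  (bits of 25 = 11001)
  bit 0 = 1: r = r^2 * 19 mod 37 = 1^2 * 19 = 1*19 = 19
  bit 1 = 1: r = r^2 * 19 mod 37 = 19^2 * 19 = 28*19 = 14
  bit 2 = 0: r = r^2 mod 37 = 14^2 = 11
  bit 3 = 0: r = r^2 mod 37 = 11^2 = 10
  bit 4 = 1: r = r^2 * 19 mod 37 = 10^2 * 19 = 26*19 = 13
  -> B = 13
s = B^a = 13^11 mod 37  (bits of 11 = 1011)
  bit 0 = 1: r = r^2 * 13 mod 37 = 1^2 * 13 = 1*13 = 13
  bit 1 = 0: r = r^2 mod 37 = 13^2 = 21
  bit 2 = 1: r = r^2 * 13 mod 37 = 21^2 * 13 = 34*13 = 35
  bit 3 = 1: r = r^2 * 13 mod 37 = 35^2 * 13 = 4*13 = 15
  -> s = B^a = 15

Answer: 15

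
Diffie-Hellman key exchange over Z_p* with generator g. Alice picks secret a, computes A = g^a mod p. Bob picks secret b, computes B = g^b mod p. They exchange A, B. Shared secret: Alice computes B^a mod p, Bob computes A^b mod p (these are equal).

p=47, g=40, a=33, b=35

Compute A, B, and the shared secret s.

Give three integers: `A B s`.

A = 40^33 mod 47  (bits of 33 = 100001)
  bit 0 = 1: r = r^2 * 40 mod 47 = 1^2 * 40 = 1*40 = 40
  bit 1 = 0: r = r^2 mod 47 = 40^2 = 2
  bit 2 = 0: r = r^2 mod 47 = 2^2 = 4
  bit 3 = 0: r = r^2 mod 47 = 4^2 = 16
  bit 4 = 0: r = r^2 mod 47 = 16^2 = 21
  bit 5 = 1: r = r^2 * 40 mod 47 = 21^2 * 40 = 18*40 = 15
  -> A = 15
B = 40^35 mod 47  (bits of 35 = 100011)
  bit 0 = 1: r = r^2 * 40 mod 47 = 1^2 * 40 = 1*40 = 40
  bit 1 = 0: r = r^2 mod 47 = 40^2 = 2
  bit 2 = 0: r = r^2 mod 47 = 2^2 = 4
  bit 3 = 0: r = r^2 mod 47 = 4^2 = 16
  bit 4 = 1: r = r^2 * 40 mod 47 = 16^2 * 40 = 21*40 = 41
  bit 5 = 1: r = r^2 * 40 mod 47 = 41^2 * 40 = 36*40 = 30
  -> B = 30
s = B^a = 30^33 mod 47  (bits of 33 = 100001)
  bit 0 = 1: r = r^2 * 30 mod 47 = 1^2 * 30 = 1*30 = 30
  bit 1 = 0: r = r^2 mod 47 = 30^2 = 7
  bit 2 = 0: r = r^2 mod 47 = 7^2 = 2
  bit 3 = 0: r = r^2 mod 47 = 2^2 = 4
  bit 4 = 0: r = r^2 mod 47 = 4^2 = 16
  bit 5 = 1: r = r^2 * 30 mod 47 = 16^2 * 30 = 21*30 = 19
  -> s = B^a = 19

Answer: 15 30 19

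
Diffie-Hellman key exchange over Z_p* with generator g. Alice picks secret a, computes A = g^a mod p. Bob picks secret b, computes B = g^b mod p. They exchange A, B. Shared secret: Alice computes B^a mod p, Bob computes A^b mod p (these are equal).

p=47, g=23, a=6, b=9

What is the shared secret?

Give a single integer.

A = 23^6 mod 47  (bits of 6 = 110)
  bit 0 = 1: r = r^2 * 23 mod 47 = 1^2 * 23 = 1*23 = 23
  bit 1 = 1: r = r^2 * 23 mod 47 = 23^2 * 23 = 12*23 = 41
  bit 2 = 0: r = r^2 mod 47 = 41^2 = 36
  -> A = 36
B = 23^9 mod 47  (bits of 9 = 1001)
  bit 0 = 1: r = r^2 * 23 mod 47 = 1^2 * 23 = 1*23 = 23
  bit 1 = 0: r = r^2 mod 47 = 23^2 = 12
  bit 2 = 0: r = r^2 mod 47 = 12^2 = 3
  bit 3 = 1: r = r^2 * 23 mod 47 = 3^2 * 23 = 9*23 = 19
  -> B = 19
s = B^a = 19^6 mod 47  (bits of 6 = 110)
  bit 0 = 1: r = r^2 * 19 mod 47 = 1^2 * 19 = 1*19 = 19
  bit 1 = 1: r = r^2 * 19 mod 47 = 19^2 * 19 = 32*19 = 44
  bit 2 = 0: r = r^2 mod 47 = 44^2 = 9
  -> s = B^a = 9

Answer: 9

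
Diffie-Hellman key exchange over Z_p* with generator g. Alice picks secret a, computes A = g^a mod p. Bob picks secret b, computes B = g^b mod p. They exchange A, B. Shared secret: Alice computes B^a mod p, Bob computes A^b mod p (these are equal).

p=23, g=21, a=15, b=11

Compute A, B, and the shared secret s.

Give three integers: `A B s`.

A = 21^15 mod 23  (bits of 15 = 1111)
  bit 0 = 1: r = r^2 * 21 mod 23 = 1^2 * 21 = 1*21 = 21
  bit 1 = 1: r = r^2 * 21 mod 23 = 21^2 * 21 = 4*21 = 15
  bit 2 = 1: r = r^2 * 21 mod 23 = 15^2 * 21 = 18*21 = 10
  bit 3 = 1: r = r^2 * 21 mod 23 = 10^2 * 21 = 8*21 = 7
  -> A = 7
B = 21^11 mod 23  (bits of 11 = 1011)
  bit 0 = 1: r = r^2 * 21 mod 23 = 1^2 * 21 = 1*21 = 21
  bit 1 = 0: r = r^2 mod 23 = 21^2 = 4
  bit 2 = 1: r = r^2 * 21 mod 23 = 4^2 * 21 = 16*21 = 14
  bit 3 = 1: r = r^2 * 21 mod 23 = 14^2 * 21 = 12*21 = 22
  -> B = 22
s = B^a = 22^15 mod 23  (bits of 15 = 1111)
  bit 0 = 1: r = r^2 * 22 mod 23 = 1^2 * 22 = 1*22 = 22
  bit 1 = 1: r = r^2 * 22 mod 23 = 22^2 * 22 = 1*22 = 22
  bit 2 = 1: r = r^2 * 22 mod 23 = 22^2 * 22 = 1*22 = 22
  bit 3 = 1: r = r^2 * 22 mod 23 = 22^2 * 22 = 1*22 = 22
  -> s = B^a = 22

Answer: 7 22 22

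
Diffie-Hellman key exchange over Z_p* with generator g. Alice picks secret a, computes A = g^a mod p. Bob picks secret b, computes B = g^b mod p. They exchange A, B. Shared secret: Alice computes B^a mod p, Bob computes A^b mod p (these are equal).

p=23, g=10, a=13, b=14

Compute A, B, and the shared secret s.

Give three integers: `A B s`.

A = 10^13 mod 23  (bits of 13 = 1101)
  bit 0 = 1: r = r^2 * 10 mod 23 = 1^2 * 10 = 1*10 = 10
  bit 1 = 1: r = r^2 * 10 mod 23 = 10^2 * 10 = 8*10 = 11
  bit 2 = 0: r = r^2 mod 23 = 11^2 = 6
  bit 3 = 1: r = r^2 * 10 mod 23 = 6^2 * 10 = 13*10 = 15
  -> A = 15
B = 10^14 mod 23  (bits of 14 = 1110)
  bit 0 = 1: r = r^2 * 10 mod 23 = 1^2 * 10 = 1*10 = 10
  bit 1 = 1: r = r^2 * 10 mod 23 = 10^2 * 10 = 8*10 = 11
  bit 2 = 1: r = r^2 * 10 mod 23 = 11^2 * 10 = 6*10 = 14
  bit 3 = 0: r = r^2 mod 23 = 14^2 = 12
  -> B = 12
s = B^a = 12^13 mod 23  (bits of 13 = 1101)
  bit 0 = 1: r = r^2 * 12 mod 23 = 1^2 * 12 = 1*12 = 12
  bit 1 = 1: r = r^2 * 12 mod 23 = 12^2 * 12 = 6*12 = 3
  bit 2 = 0: r = r^2 mod 23 = 3^2 = 9
  bit 3 = 1: r = r^2 * 12 mod 23 = 9^2 * 12 = 12*12 = 6
  -> s = B^a = 6

Answer: 15 12 6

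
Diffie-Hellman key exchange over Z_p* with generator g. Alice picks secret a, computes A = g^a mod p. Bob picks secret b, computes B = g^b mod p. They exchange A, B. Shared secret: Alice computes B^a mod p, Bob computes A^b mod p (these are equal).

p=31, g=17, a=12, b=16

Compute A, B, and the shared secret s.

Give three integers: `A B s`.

A = 17^12 mod 31  (bits of 12 = 1100)
  bit 0 = 1: r = r^2 * 17 mod 31 = 1^2 * 17 = 1*17 = 17
  bit 1 = 1: r = r^2 * 17 mod 31 = 17^2 * 17 = 10*17 = 15
  bit 2 = 0: r = r^2 mod 31 = 15^2 = 8
  bit 3 = 0: r = r^2 mod 31 = 8^2 = 2
  -> A = 2
B = 17^16 mod 31  (bits of 16 = 10000)
  bit 0 = 1: r = r^2 * 17 mod 31 = 1^2 * 17 = 1*17 = 17
  bit 1 = 0: r = r^2 mod 31 = 17^2 = 10
  bit 2 = 0: r = r^2 mod 31 = 10^2 = 7
  bit 3 = 0: r = r^2 mod 31 = 7^2 = 18
  bit 4 = 0: r = r^2 mod 31 = 18^2 = 14
  -> B = 14
s = B^a = 14^12 mod 31  (bits of 12 = 1100)
  bit 0 = 1: r = r^2 * 14 mod 31 = 1^2 * 14 = 1*14 = 14
  bit 1 = 1: r = r^2 * 14 mod 31 = 14^2 * 14 = 10*14 = 16
  bit 2 = 0: r = r^2 mod 31 = 16^2 = 8
  bit 3 = 0: r = r^2 mod 31 = 8^2 = 2
  -> s = B^a = 2

Answer: 2 14 2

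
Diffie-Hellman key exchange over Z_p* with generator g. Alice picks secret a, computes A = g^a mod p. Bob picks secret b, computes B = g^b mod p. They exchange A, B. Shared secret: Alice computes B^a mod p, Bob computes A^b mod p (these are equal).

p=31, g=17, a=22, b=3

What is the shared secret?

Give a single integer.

Answer: 8

Derivation:
A = 17^22 mod 31  (bits of 22 = 10110)
  bit 0 = 1: r = r^2 * 17 mod 31 = 1^2 * 17 = 1*17 = 17
  bit 1 = 0: r = r^2 mod 31 = 17^2 = 10
  bit 2 = 1: r = r^2 * 17 mod 31 = 10^2 * 17 = 7*17 = 26
  bit 3 = 1: r = r^2 * 17 mod 31 = 26^2 * 17 = 25*17 = 22
  bit 4 = 0: r = r^2 mod 31 = 22^2 = 19
  -> A = 19
B = 17^3 mod 31  (bits of 3 = 11)
  bit 0 = 1: r = r^2 * 17 mod 31 = 1^2 * 17 = 1*17 = 17
  bit 1 = 1: r = r^2 * 17 mod 31 = 17^2 * 17 = 10*17 = 15
  -> B = 15
s = B^a = 15^22 mod 31  (bits of 22 = 10110)
  bit 0 = 1: r = r^2 * 15 mod 31 = 1^2 * 15 = 1*15 = 15
  bit 1 = 0: r = r^2 mod 31 = 15^2 = 8
  bit 2 = 1: r = r^2 * 15 mod 31 = 8^2 * 15 = 2*15 = 30
  bit 3 = 1: r = r^2 * 15 mod 31 = 30^2 * 15 = 1*15 = 15
  bit 4 = 0: r = r^2 mod 31 = 15^2 = 8
  -> s = B^a = 8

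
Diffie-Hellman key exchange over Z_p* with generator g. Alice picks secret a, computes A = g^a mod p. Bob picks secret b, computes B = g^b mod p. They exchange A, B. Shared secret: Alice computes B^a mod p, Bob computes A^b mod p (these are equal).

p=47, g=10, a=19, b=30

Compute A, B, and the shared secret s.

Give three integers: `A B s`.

Answer: 30 2 3

Derivation:
A = 10^19 mod 47  (bits of 19 = 10011)
  bit 0 = 1: r = r^2 * 10 mod 47 = 1^2 * 10 = 1*10 = 10
  bit 1 = 0: r = r^2 mod 47 = 10^2 = 6
  bit 2 = 0: r = r^2 mod 47 = 6^2 = 36
  bit 3 = 1: r = r^2 * 10 mod 47 = 36^2 * 10 = 27*10 = 35
  bit 4 = 1: r = r^2 * 10 mod 47 = 35^2 * 10 = 3*10 = 30
  -> A = 30
B = 10^30 mod 47  (bits of 30 = 11110)
  bit 0 = 1: r = r^2 * 10 mod 47 = 1^2 * 10 = 1*10 = 10
  bit 1 = 1: r = r^2 * 10 mod 47 = 10^2 * 10 = 6*10 = 13
  bit 2 = 1: r = r^2 * 10 mod 47 = 13^2 * 10 = 28*10 = 45
  bit 3 = 1: r = r^2 * 10 mod 47 = 45^2 * 10 = 4*10 = 40
  bit 4 = 0: r = r^2 mod 47 = 40^2 = 2
  -> B = 2
s = B^a = 2^19 mod 47  (bits of 19 = 10011)
  bit 0 = 1: r = r^2 * 2 mod 47 = 1^2 * 2 = 1*2 = 2
  bit 1 = 0: r = r^2 mod 47 = 2^2 = 4
  bit 2 = 0: r = r^2 mod 47 = 4^2 = 16
  bit 3 = 1: r = r^2 * 2 mod 47 = 16^2 * 2 = 21*2 = 42
  bit 4 = 1: r = r^2 * 2 mod 47 = 42^2 * 2 = 25*2 = 3
  -> s = B^a = 3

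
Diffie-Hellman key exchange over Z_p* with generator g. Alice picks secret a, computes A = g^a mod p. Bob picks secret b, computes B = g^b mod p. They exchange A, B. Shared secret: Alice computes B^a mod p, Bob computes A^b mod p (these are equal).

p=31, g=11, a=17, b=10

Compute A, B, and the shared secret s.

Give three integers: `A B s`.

Answer: 3 5 25

Derivation:
A = 11^17 mod 31  (bits of 17 = 10001)
  bit 0 = 1: r = r^2 * 11 mod 31 = 1^2 * 11 = 1*11 = 11
  bit 1 = 0: r = r^2 mod 31 = 11^2 = 28
  bit 2 = 0: r = r^2 mod 31 = 28^2 = 9
  bit 3 = 0: r = r^2 mod 31 = 9^2 = 19
  bit 4 = 1: r = r^2 * 11 mod 31 = 19^2 * 11 = 20*11 = 3
  -> A = 3
B = 11^10 mod 31  (bits of 10 = 1010)
  bit 0 = 1: r = r^2 * 11 mod 31 = 1^2 * 11 = 1*11 = 11
  bit 1 = 0: r = r^2 mod 31 = 11^2 = 28
  bit 2 = 1: r = r^2 * 11 mod 31 = 28^2 * 11 = 9*11 = 6
  bit 3 = 0: r = r^2 mod 31 = 6^2 = 5
  -> B = 5
s = B^a = 5^17 mod 31  (bits of 17 = 10001)
  bit 0 = 1: r = r^2 * 5 mod 31 = 1^2 * 5 = 1*5 = 5
  bit 1 = 0: r = r^2 mod 31 = 5^2 = 25
  bit 2 = 0: r = r^2 mod 31 = 25^2 = 5
  bit 3 = 0: r = r^2 mod 31 = 5^2 = 25
  bit 4 = 1: r = r^2 * 5 mod 31 = 25^2 * 5 = 5*5 = 25
  -> s = B^a = 25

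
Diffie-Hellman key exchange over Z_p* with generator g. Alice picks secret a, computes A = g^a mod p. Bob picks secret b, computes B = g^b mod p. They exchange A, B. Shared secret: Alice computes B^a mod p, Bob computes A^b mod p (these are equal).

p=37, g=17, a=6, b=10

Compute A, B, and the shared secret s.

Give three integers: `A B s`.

A = 17^6 mod 37  (bits of 6 = 110)
  bit 0 = 1: r = r^2 * 17 mod 37 = 1^2 * 17 = 1*17 = 17
  bit 1 = 1: r = r^2 * 17 mod 37 = 17^2 * 17 = 30*17 = 29
  bit 2 = 0: r = r^2 mod 37 = 29^2 = 27
  -> A = 27
B = 17^10 mod 37  (bits of 10 = 1010)
  bit 0 = 1: r = r^2 * 17 mod 37 = 1^2 * 17 = 1*17 = 17
  bit 1 = 0: r = r^2 mod 37 = 17^2 = 30
  bit 2 = 1: r = r^2 * 17 mod 37 = 30^2 * 17 = 12*17 = 19
  bit 3 = 0: r = r^2 mod 37 = 19^2 = 28
  -> B = 28
s = B^a = 28^6 mod 37  (bits of 6 = 110)
  bit 0 = 1: r = r^2 * 28 mod 37 = 1^2 * 28 = 1*28 = 28
  bit 1 = 1: r = r^2 * 28 mod 37 = 28^2 * 28 = 7*28 = 11
  bit 2 = 0: r = r^2 mod 37 = 11^2 = 10
  -> s = B^a = 10

Answer: 27 28 10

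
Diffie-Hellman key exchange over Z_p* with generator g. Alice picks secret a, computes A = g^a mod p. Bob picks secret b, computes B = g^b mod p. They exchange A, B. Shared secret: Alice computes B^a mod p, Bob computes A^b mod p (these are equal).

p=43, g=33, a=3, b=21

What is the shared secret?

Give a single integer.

A = 33^3 mod 43  (bits of 3 = 11)
  bit 0 = 1: r = r^2 * 33 mod 43 = 1^2 * 33 = 1*33 = 33
  bit 1 = 1: r = r^2 * 33 mod 43 = 33^2 * 33 = 14*33 = 32
  -> A = 32
B = 33^21 mod 43  (bits of 21 = 10101)
  bit 0 = 1: r = r^2 * 33 mod 43 = 1^2 * 33 = 1*33 = 33
  bit 1 = 0: r = r^2 mod 43 = 33^2 = 14
  bit 2 = 1: r = r^2 * 33 mod 43 = 14^2 * 33 = 24*33 = 18
  bit 3 = 0: r = r^2 mod 43 = 18^2 = 23
  bit 4 = 1: r = r^2 * 33 mod 43 = 23^2 * 33 = 13*33 = 42
  -> B = 42
s = B^a = 42^3 mod 43  (bits of 3 = 11)
  bit 0 = 1: r = r^2 * 42 mod 43 = 1^2 * 42 = 1*42 = 42
  bit 1 = 1: r = r^2 * 42 mod 43 = 42^2 * 42 = 1*42 = 42
  -> s = B^a = 42

Answer: 42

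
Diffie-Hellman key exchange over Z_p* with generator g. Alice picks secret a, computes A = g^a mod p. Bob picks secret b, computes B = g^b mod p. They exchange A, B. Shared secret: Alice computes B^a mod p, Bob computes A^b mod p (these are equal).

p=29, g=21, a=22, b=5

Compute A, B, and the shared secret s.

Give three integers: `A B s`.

Answer: 9 2 5

Derivation:
A = 21^22 mod 29  (bits of 22 = 10110)
  bit 0 = 1: r = r^2 * 21 mod 29 = 1^2 * 21 = 1*21 = 21
  bit 1 = 0: r = r^2 mod 29 = 21^2 = 6
  bit 2 = 1: r = r^2 * 21 mod 29 = 6^2 * 21 = 7*21 = 2
  bit 3 = 1: r = r^2 * 21 mod 29 = 2^2 * 21 = 4*21 = 26
  bit 4 = 0: r = r^2 mod 29 = 26^2 = 9
  -> A = 9
B = 21^5 mod 29  (bits of 5 = 101)
  bit 0 = 1: r = r^2 * 21 mod 29 = 1^2 * 21 = 1*21 = 21
  bit 1 = 0: r = r^2 mod 29 = 21^2 = 6
  bit 2 = 1: r = r^2 * 21 mod 29 = 6^2 * 21 = 7*21 = 2
  -> B = 2
s = B^a = 2^22 mod 29  (bits of 22 = 10110)
  bit 0 = 1: r = r^2 * 2 mod 29 = 1^2 * 2 = 1*2 = 2
  bit 1 = 0: r = r^2 mod 29 = 2^2 = 4
  bit 2 = 1: r = r^2 * 2 mod 29 = 4^2 * 2 = 16*2 = 3
  bit 3 = 1: r = r^2 * 2 mod 29 = 3^2 * 2 = 9*2 = 18
  bit 4 = 0: r = r^2 mod 29 = 18^2 = 5
  -> s = B^a = 5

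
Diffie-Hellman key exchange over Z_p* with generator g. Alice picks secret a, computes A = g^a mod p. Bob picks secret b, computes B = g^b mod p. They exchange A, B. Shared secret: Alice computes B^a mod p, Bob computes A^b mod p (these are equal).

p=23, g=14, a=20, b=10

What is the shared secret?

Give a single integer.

A = 14^20 mod 23  (bits of 20 = 10100)
  bit 0 = 1: r = r^2 * 14 mod 23 = 1^2 * 14 = 1*14 = 14
  bit 1 = 0: r = r^2 mod 23 = 14^2 = 12
  bit 2 = 1: r = r^2 * 14 mod 23 = 12^2 * 14 = 6*14 = 15
  bit 3 = 0: r = r^2 mod 23 = 15^2 = 18
  bit 4 = 0: r = r^2 mod 23 = 18^2 = 2
  -> A = 2
B = 14^10 mod 23  (bits of 10 = 1010)
  bit 0 = 1: r = r^2 * 14 mod 23 = 1^2 * 14 = 1*14 = 14
  bit 1 = 0: r = r^2 mod 23 = 14^2 = 12
  bit 2 = 1: r = r^2 * 14 mod 23 = 12^2 * 14 = 6*14 = 15
  bit 3 = 0: r = r^2 mod 23 = 15^2 = 18
  -> B = 18
s = B^a = 18^20 mod 23  (bits of 20 = 10100)
  bit 0 = 1: r = r^2 * 18 mod 23 = 1^2 * 18 = 1*18 = 18
  bit 1 = 0: r = r^2 mod 23 = 18^2 = 2
  bit 2 = 1: r = r^2 * 18 mod 23 = 2^2 * 18 = 4*18 = 3
  bit 3 = 0: r = r^2 mod 23 = 3^2 = 9
  bit 4 = 0: r = r^2 mod 23 = 9^2 = 12
  -> s = B^a = 12

Answer: 12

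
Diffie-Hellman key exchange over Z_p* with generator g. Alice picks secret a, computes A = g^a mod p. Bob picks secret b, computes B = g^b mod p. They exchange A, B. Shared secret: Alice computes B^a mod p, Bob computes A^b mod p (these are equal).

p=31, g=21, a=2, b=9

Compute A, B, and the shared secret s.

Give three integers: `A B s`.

Answer: 7 15 8

Derivation:
A = 21^2 mod 31  (bits of 2 = 10)
  bit 0 = 1: r = r^2 * 21 mod 31 = 1^2 * 21 = 1*21 = 21
  bit 1 = 0: r = r^2 mod 31 = 21^2 = 7
  -> A = 7
B = 21^9 mod 31  (bits of 9 = 1001)
  bit 0 = 1: r = r^2 * 21 mod 31 = 1^2 * 21 = 1*21 = 21
  bit 1 = 0: r = r^2 mod 31 = 21^2 = 7
  bit 2 = 0: r = r^2 mod 31 = 7^2 = 18
  bit 3 = 1: r = r^2 * 21 mod 31 = 18^2 * 21 = 14*21 = 15
  -> B = 15
s = B^a = 15^2 mod 31  (bits of 2 = 10)
  bit 0 = 1: r = r^2 * 15 mod 31 = 1^2 * 15 = 1*15 = 15
  bit 1 = 0: r = r^2 mod 31 = 15^2 = 8
  -> s = B^a = 8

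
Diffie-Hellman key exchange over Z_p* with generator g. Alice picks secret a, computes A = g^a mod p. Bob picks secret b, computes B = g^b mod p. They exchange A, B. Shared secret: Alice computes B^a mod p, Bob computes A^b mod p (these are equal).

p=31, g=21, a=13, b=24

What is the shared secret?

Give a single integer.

Answer: 4

Derivation:
A = 21^13 mod 31  (bits of 13 = 1101)
  bit 0 = 1: r = r^2 * 21 mod 31 = 1^2 * 21 = 1*21 = 21
  bit 1 = 1: r = r^2 * 21 mod 31 = 21^2 * 21 = 7*21 = 23
  bit 2 = 0: r = r^2 mod 31 = 23^2 = 2
  bit 3 = 1: r = r^2 * 21 mod 31 = 2^2 * 21 = 4*21 = 22
  -> A = 22
B = 21^24 mod 31  (bits of 24 = 11000)
  bit 0 = 1: r = r^2 * 21 mod 31 = 1^2 * 21 = 1*21 = 21
  bit 1 = 1: r = r^2 * 21 mod 31 = 21^2 * 21 = 7*21 = 23
  bit 2 = 0: r = r^2 mod 31 = 23^2 = 2
  bit 3 = 0: r = r^2 mod 31 = 2^2 = 4
  bit 4 = 0: r = r^2 mod 31 = 4^2 = 16
  -> B = 16
s = B^a = 16^13 mod 31  (bits of 13 = 1101)
  bit 0 = 1: r = r^2 * 16 mod 31 = 1^2 * 16 = 1*16 = 16
  bit 1 = 1: r = r^2 * 16 mod 31 = 16^2 * 16 = 8*16 = 4
  bit 2 = 0: r = r^2 mod 31 = 4^2 = 16
  bit 3 = 1: r = r^2 * 16 mod 31 = 16^2 * 16 = 8*16 = 4
  -> s = B^a = 4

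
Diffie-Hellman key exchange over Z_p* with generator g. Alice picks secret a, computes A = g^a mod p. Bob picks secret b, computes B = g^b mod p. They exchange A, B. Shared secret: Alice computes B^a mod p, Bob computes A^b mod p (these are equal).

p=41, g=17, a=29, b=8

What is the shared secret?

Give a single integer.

Answer: 18

Derivation:
A = 17^29 mod 41  (bits of 29 = 11101)
  bit 0 = 1: r = r^2 * 17 mod 41 = 1^2 * 17 = 1*17 = 17
  bit 1 = 1: r = r^2 * 17 mod 41 = 17^2 * 17 = 2*17 = 34
  bit 2 = 1: r = r^2 * 17 mod 41 = 34^2 * 17 = 8*17 = 13
  bit 3 = 0: r = r^2 mod 41 = 13^2 = 5
  bit 4 = 1: r = r^2 * 17 mod 41 = 5^2 * 17 = 25*17 = 15
  -> A = 15
B = 17^8 mod 41  (bits of 8 = 1000)
  bit 0 = 1: r = r^2 * 17 mod 41 = 1^2 * 17 = 1*17 = 17
  bit 1 = 0: r = r^2 mod 41 = 17^2 = 2
  bit 2 = 0: r = r^2 mod 41 = 2^2 = 4
  bit 3 = 0: r = r^2 mod 41 = 4^2 = 16
  -> B = 16
s = B^a = 16^29 mod 41  (bits of 29 = 11101)
  bit 0 = 1: r = r^2 * 16 mod 41 = 1^2 * 16 = 1*16 = 16
  bit 1 = 1: r = r^2 * 16 mod 41 = 16^2 * 16 = 10*16 = 37
  bit 2 = 1: r = r^2 * 16 mod 41 = 37^2 * 16 = 16*16 = 10
  bit 3 = 0: r = r^2 mod 41 = 10^2 = 18
  bit 4 = 1: r = r^2 * 16 mod 41 = 18^2 * 16 = 37*16 = 18
  -> s = B^a = 18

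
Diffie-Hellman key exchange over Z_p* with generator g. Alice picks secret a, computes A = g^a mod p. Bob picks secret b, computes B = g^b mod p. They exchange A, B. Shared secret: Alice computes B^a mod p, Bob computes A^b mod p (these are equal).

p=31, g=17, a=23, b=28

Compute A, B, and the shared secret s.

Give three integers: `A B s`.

A = 17^23 mod 31  (bits of 23 = 10111)
  bit 0 = 1: r = r^2 * 17 mod 31 = 1^2 * 17 = 1*17 = 17
  bit 1 = 0: r = r^2 mod 31 = 17^2 = 10
  bit 2 = 1: r = r^2 * 17 mod 31 = 10^2 * 17 = 7*17 = 26
  bit 3 = 1: r = r^2 * 17 mod 31 = 26^2 * 17 = 25*17 = 22
  bit 4 = 1: r = r^2 * 17 mod 31 = 22^2 * 17 = 19*17 = 13
  -> A = 13
B = 17^28 mod 31  (bits of 28 = 11100)
  bit 0 = 1: r = r^2 * 17 mod 31 = 1^2 * 17 = 1*17 = 17
  bit 1 = 1: r = r^2 * 17 mod 31 = 17^2 * 17 = 10*17 = 15
  bit 2 = 1: r = r^2 * 17 mod 31 = 15^2 * 17 = 8*17 = 12
  bit 3 = 0: r = r^2 mod 31 = 12^2 = 20
  bit 4 = 0: r = r^2 mod 31 = 20^2 = 28
  -> B = 28
s = B^a = 28^23 mod 31  (bits of 23 = 10111)
  bit 0 = 1: r = r^2 * 28 mod 31 = 1^2 * 28 = 1*28 = 28
  bit 1 = 0: r = r^2 mod 31 = 28^2 = 9
  bit 2 = 1: r = r^2 * 28 mod 31 = 9^2 * 28 = 19*28 = 5
  bit 3 = 1: r = r^2 * 28 mod 31 = 5^2 * 28 = 25*28 = 18
  bit 4 = 1: r = r^2 * 28 mod 31 = 18^2 * 28 = 14*28 = 20
  -> s = B^a = 20

Answer: 13 28 20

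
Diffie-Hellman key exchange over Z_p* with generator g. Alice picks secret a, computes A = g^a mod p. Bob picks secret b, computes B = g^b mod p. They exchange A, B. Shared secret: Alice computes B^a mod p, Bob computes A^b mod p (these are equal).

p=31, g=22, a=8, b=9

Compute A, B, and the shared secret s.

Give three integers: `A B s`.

A = 22^8 mod 31  (bits of 8 = 1000)
  bit 0 = 1: r = r^2 * 22 mod 31 = 1^2 * 22 = 1*22 = 22
  bit 1 = 0: r = r^2 mod 31 = 22^2 = 19
  bit 2 = 0: r = r^2 mod 31 = 19^2 = 20
  bit 3 = 0: r = r^2 mod 31 = 20^2 = 28
  -> A = 28
B = 22^9 mod 31  (bits of 9 = 1001)
  bit 0 = 1: r = r^2 * 22 mod 31 = 1^2 * 22 = 1*22 = 22
  bit 1 = 0: r = r^2 mod 31 = 22^2 = 19
  bit 2 = 0: r = r^2 mod 31 = 19^2 = 20
  bit 3 = 1: r = r^2 * 22 mod 31 = 20^2 * 22 = 28*22 = 27
  -> B = 27
s = B^a = 27^8 mod 31  (bits of 8 = 1000)
  bit 0 = 1: r = r^2 * 27 mod 31 = 1^2 * 27 = 1*27 = 27
  bit 1 = 0: r = r^2 mod 31 = 27^2 = 16
  bit 2 = 0: r = r^2 mod 31 = 16^2 = 8
  bit 3 = 0: r = r^2 mod 31 = 8^2 = 2
  -> s = B^a = 2

Answer: 28 27 2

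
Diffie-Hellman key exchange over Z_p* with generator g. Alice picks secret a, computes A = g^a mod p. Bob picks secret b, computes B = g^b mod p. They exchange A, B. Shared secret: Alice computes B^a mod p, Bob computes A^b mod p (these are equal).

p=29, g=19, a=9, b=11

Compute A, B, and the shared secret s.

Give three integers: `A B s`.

Answer: 11 27 10

Derivation:
A = 19^9 mod 29  (bits of 9 = 1001)
  bit 0 = 1: r = r^2 * 19 mod 29 = 1^2 * 19 = 1*19 = 19
  bit 1 = 0: r = r^2 mod 29 = 19^2 = 13
  bit 2 = 0: r = r^2 mod 29 = 13^2 = 24
  bit 3 = 1: r = r^2 * 19 mod 29 = 24^2 * 19 = 25*19 = 11
  -> A = 11
B = 19^11 mod 29  (bits of 11 = 1011)
  bit 0 = 1: r = r^2 * 19 mod 29 = 1^2 * 19 = 1*19 = 19
  bit 1 = 0: r = r^2 mod 29 = 19^2 = 13
  bit 2 = 1: r = r^2 * 19 mod 29 = 13^2 * 19 = 24*19 = 21
  bit 3 = 1: r = r^2 * 19 mod 29 = 21^2 * 19 = 6*19 = 27
  -> B = 27
s = B^a = 27^9 mod 29  (bits of 9 = 1001)
  bit 0 = 1: r = r^2 * 27 mod 29 = 1^2 * 27 = 1*27 = 27
  bit 1 = 0: r = r^2 mod 29 = 27^2 = 4
  bit 2 = 0: r = r^2 mod 29 = 4^2 = 16
  bit 3 = 1: r = r^2 * 27 mod 29 = 16^2 * 27 = 24*27 = 10
  -> s = B^a = 10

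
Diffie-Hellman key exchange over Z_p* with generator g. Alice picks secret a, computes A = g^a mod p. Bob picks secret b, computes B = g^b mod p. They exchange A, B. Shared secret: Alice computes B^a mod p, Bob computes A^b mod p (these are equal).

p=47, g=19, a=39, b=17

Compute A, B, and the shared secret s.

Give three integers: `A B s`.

A = 19^39 mod 47  (bits of 39 = 100111)
  bit 0 = 1: r = r^2 * 19 mod 47 = 1^2 * 19 = 1*19 = 19
  bit 1 = 0: r = r^2 mod 47 = 19^2 = 32
  bit 2 = 0: r = r^2 mod 47 = 32^2 = 37
  bit 3 = 1: r = r^2 * 19 mod 47 = 37^2 * 19 = 6*19 = 20
  bit 4 = 1: r = r^2 * 19 mod 47 = 20^2 * 19 = 24*19 = 33
  bit 5 = 1: r = r^2 * 19 mod 47 = 33^2 * 19 = 8*19 = 11
  -> A = 11
B = 19^17 mod 47  (bits of 17 = 10001)
  bit 0 = 1: r = r^2 * 19 mod 47 = 1^2 * 19 = 1*19 = 19
  bit 1 = 0: r = r^2 mod 47 = 19^2 = 32
  bit 2 = 0: r = r^2 mod 47 = 32^2 = 37
  bit 3 = 0: r = r^2 mod 47 = 37^2 = 6
  bit 4 = 1: r = r^2 * 19 mod 47 = 6^2 * 19 = 36*19 = 26
  -> B = 26
s = B^a = 26^39 mod 47  (bits of 39 = 100111)
  bit 0 = 1: r = r^2 * 26 mod 47 = 1^2 * 26 = 1*26 = 26
  bit 1 = 0: r = r^2 mod 47 = 26^2 = 18
  bit 2 = 0: r = r^2 mod 47 = 18^2 = 42
  bit 3 = 1: r = r^2 * 26 mod 47 = 42^2 * 26 = 25*26 = 39
  bit 4 = 1: r = r^2 * 26 mod 47 = 39^2 * 26 = 17*26 = 19
  bit 5 = 1: r = r^2 * 26 mod 47 = 19^2 * 26 = 32*26 = 33
  -> s = B^a = 33

Answer: 11 26 33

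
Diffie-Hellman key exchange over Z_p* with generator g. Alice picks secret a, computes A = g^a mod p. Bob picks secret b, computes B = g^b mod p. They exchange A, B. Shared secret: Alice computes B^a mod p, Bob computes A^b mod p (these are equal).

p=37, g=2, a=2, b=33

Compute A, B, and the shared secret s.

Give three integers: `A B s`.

Answer: 4 14 11

Derivation:
A = 2^2 mod 37  (bits of 2 = 10)
  bit 0 = 1: r = r^2 * 2 mod 37 = 1^2 * 2 = 1*2 = 2
  bit 1 = 0: r = r^2 mod 37 = 2^2 = 4
  -> A = 4
B = 2^33 mod 37  (bits of 33 = 100001)
  bit 0 = 1: r = r^2 * 2 mod 37 = 1^2 * 2 = 1*2 = 2
  bit 1 = 0: r = r^2 mod 37 = 2^2 = 4
  bit 2 = 0: r = r^2 mod 37 = 4^2 = 16
  bit 3 = 0: r = r^2 mod 37 = 16^2 = 34
  bit 4 = 0: r = r^2 mod 37 = 34^2 = 9
  bit 5 = 1: r = r^2 * 2 mod 37 = 9^2 * 2 = 7*2 = 14
  -> B = 14
s = B^a = 14^2 mod 37  (bits of 2 = 10)
  bit 0 = 1: r = r^2 * 14 mod 37 = 1^2 * 14 = 1*14 = 14
  bit 1 = 0: r = r^2 mod 37 = 14^2 = 11
  -> s = B^a = 11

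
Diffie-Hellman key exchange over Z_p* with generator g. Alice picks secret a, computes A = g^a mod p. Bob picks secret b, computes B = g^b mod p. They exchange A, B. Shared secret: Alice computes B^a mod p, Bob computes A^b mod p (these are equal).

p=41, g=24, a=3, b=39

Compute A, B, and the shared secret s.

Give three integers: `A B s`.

A = 24^3 mod 41  (bits of 3 = 11)
  bit 0 = 1: r = r^2 * 24 mod 41 = 1^2 * 24 = 1*24 = 24
  bit 1 = 1: r = r^2 * 24 mod 41 = 24^2 * 24 = 2*24 = 7
  -> A = 7
B = 24^39 mod 41  (bits of 39 = 100111)
  bit 0 = 1: r = r^2 * 24 mod 41 = 1^2 * 24 = 1*24 = 24
  bit 1 = 0: r = r^2 mod 41 = 24^2 = 2
  bit 2 = 0: r = r^2 mod 41 = 2^2 = 4
  bit 3 = 1: r = r^2 * 24 mod 41 = 4^2 * 24 = 16*24 = 15
  bit 4 = 1: r = r^2 * 24 mod 41 = 15^2 * 24 = 20*24 = 29
  bit 5 = 1: r = r^2 * 24 mod 41 = 29^2 * 24 = 21*24 = 12
  -> B = 12
s = B^a = 12^3 mod 41  (bits of 3 = 11)
  bit 0 = 1: r = r^2 * 12 mod 41 = 1^2 * 12 = 1*12 = 12
  bit 1 = 1: r = r^2 * 12 mod 41 = 12^2 * 12 = 21*12 = 6
  -> s = B^a = 6

Answer: 7 12 6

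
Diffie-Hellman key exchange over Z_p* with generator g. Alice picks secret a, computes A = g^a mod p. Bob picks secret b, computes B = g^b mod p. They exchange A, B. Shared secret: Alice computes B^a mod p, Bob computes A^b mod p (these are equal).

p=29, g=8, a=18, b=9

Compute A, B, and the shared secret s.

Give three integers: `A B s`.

Answer: 22 15 9

Derivation:
A = 8^18 mod 29  (bits of 18 = 10010)
  bit 0 = 1: r = r^2 * 8 mod 29 = 1^2 * 8 = 1*8 = 8
  bit 1 = 0: r = r^2 mod 29 = 8^2 = 6
  bit 2 = 0: r = r^2 mod 29 = 6^2 = 7
  bit 3 = 1: r = r^2 * 8 mod 29 = 7^2 * 8 = 20*8 = 15
  bit 4 = 0: r = r^2 mod 29 = 15^2 = 22
  -> A = 22
B = 8^9 mod 29  (bits of 9 = 1001)
  bit 0 = 1: r = r^2 * 8 mod 29 = 1^2 * 8 = 1*8 = 8
  bit 1 = 0: r = r^2 mod 29 = 8^2 = 6
  bit 2 = 0: r = r^2 mod 29 = 6^2 = 7
  bit 3 = 1: r = r^2 * 8 mod 29 = 7^2 * 8 = 20*8 = 15
  -> B = 15
s = B^a = 15^18 mod 29  (bits of 18 = 10010)
  bit 0 = 1: r = r^2 * 15 mod 29 = 1^2 * 15 = 1*15 = 15
  bit 1 = 0: r = r^2 mod 29 = 15^2 = 22
  bit 2 = 0: r = r^2 mod 29 = 22^2 = 20
  bit 3 = 1: r = r^2 * 15 mod 29 = 20^2 * 15 = 23*15 = 26
  bit 4 = 0: r = r^2 mod 29 = 26^2 = 9
  -> s = B^a = 9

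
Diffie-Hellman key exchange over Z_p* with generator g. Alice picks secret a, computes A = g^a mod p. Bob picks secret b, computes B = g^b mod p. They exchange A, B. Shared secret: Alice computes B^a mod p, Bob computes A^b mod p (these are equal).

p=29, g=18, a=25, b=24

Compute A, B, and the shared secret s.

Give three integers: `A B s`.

Answer: 10 7 23

Derivation:
A = 18^25 mod 29  (bits of 25 = 11001)
  bit 0 = 1: r = r^2 * 18 mod 29 = 1^2 * 18 = 1*18 = 18
  bit 1 = 1: r = r^2 * 18 mod 29 = 18^2 * 18 = 5*18 = 3
  bit 2 = 0: r = r^2 mod 29 = 3^2 = 9
  bit 3 = 0: r = r^2 mod 29 = 9^2 = 23
  bit 4 = 1: r = r^2 * 18 mod 29 = 23^2 * 18 = 7*18 = 10
  -> A = 10
B = 18^24 mod 29  (bits of 24 = 11000)
  bit 0 = 1: r = r^2 * 18 mod 29 = 1^2 * 18 = 1*18 = 18
  bit 1 = 1: r = r^2 * 18 mod 29 = 18^2 * 18 = 5*18 = 3
  bit 2 = 0: r = r^2 mod 29 = 3^2 = 9
  bit 3 = 0: r = r^2 mod 29 = 9^2 = 23
  bit 4 = 0: r = r^2 mod 29 = 23^2 = 7
  -> B = 7
s = B^a = 7^25 mod 29  (bits of 25 = 11001)
  bit 0 = 1: r = r^2 * 7 mod 29 = 1^2 * 7 = 1*7 = 7
  bit 1 = 1: r = r^2 * 7 mod 29 = 7^2 * 7 = 20*7 = 24
  bit 2 = 0: r = r^2 mod 29 = 24^2 = 25
  bit 3 = 0: r = r^2 mod 29 = 25^2 = 16
  bit 4 = 1: r = r^2 * 7 mod 29 = 16^2 * 7 = 24*7 = 23
  -> s = B^a = 23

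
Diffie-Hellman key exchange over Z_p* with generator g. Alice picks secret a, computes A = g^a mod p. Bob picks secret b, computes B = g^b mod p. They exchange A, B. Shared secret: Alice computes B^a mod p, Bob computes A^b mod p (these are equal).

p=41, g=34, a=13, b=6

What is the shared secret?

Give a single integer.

Answer: 36

Derivation:
A = 34^13 mod 41  (bits of 13 = 1101)
  bit 0 = 1: r = r^2 * 34 mod 41 = 1^2 * 34 = 1*34 = 34
  bit 1 = 1: r = r^2 * 34 mod 41 = 34^2 * 34 = 8*34 = 26
  bit 2 = 0: r = r^2 mod 41 = 26^2 = 20
  bit 3 = 1: r = r^2 * 34 mod 41 = 20^2 * 34 = 31*34 = 29
  -> A = 29
B = 34^6 mod 41  (bits of 6 = 110)
  bit 0 = 1: r = r^2 * 34 mod 41 = 1^2 * 34 = 1*34 = 34
  bit 1 = 1: r = r^2 * 34 mod 41 = 34^2 * 34 = 8*34 = 26
  bit 2 = 0: r = r^2 mod 41 = 26^2 = 20
  -> B = 20
s = B^a = 20^13 mod 41  (bits of 13 = 1101)
  bit 0 = 1: r = r^2 * 20 mod 41 = 1^2 * 20 = 1*20 = 20
  bit 1 = 1: r = r^2 * 20 mod 41 = 20^2 * 20 = 31*20 = 5
  bit 2 = 0: r = r^2 mod 41 = 5^2 = 25
  bit 3 = 1: r = r^2 * 20 mod 41 = 25^2 * 20 = 10*20 = 36
  -> s = B^a = 36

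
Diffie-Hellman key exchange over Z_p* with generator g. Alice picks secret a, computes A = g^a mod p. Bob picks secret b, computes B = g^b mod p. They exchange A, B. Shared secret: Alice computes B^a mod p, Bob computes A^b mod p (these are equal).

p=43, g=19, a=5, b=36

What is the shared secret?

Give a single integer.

A = 19^5 mod 43  (bits of 5 = 101)
  bit 0 = 1: r = r^2 * 19 mod 43 = 1^2 * 19 = 1*19 = 19
  bit 1 = 0: r = r^2 mod 43 = 19^2 = 17
  bit 2 = 1: r = r^2 * 19 mod 43 = 17^2 * 19 = 31*19 = 30
  -> A = 30
B = 19^36 mod 43  (bits of 36 = 100100)
  bit 0 = 1: r = r^2 * 19 mod 43 = 1^2 * 19 = 1*19 = 19
  bit 1 = 0: r = r^2 mod 43 = 19^2 = 17
  bit 2 = 0: r = r^2 mod 43 = 17^2 = 31
  bit 3 = 1: r = r^2 * 19 mod 43 = 31^2 * 19 = 15*19 = 27
  bit 4 = 0: r = r^2 mod 43 = 27^2 = 41
  bit 5 = 0: r = r^2 mod 43 = 41^2 = 4
  -> B = 4
s = B^a = 4^5 mod 43  (bits of 5 = 101)
  bit 0 = 1: r = r^2 * 4 mod 43 = 1^2 * 4 = 1*4 = 4
  bit 1 = 0: r = r^2 mod 43 = 4^2 = 16
  bit 2 = 1: r = r^2 * 4 mod 43 = 16^2 * 4 = 41*4 = 35
  -> s = B^a = 35

Answer: 35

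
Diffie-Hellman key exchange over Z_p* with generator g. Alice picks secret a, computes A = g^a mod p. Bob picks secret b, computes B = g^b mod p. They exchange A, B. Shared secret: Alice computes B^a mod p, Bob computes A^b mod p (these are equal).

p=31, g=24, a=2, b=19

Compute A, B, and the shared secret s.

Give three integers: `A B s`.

Answer: 18 17 10

Derivation:
A = 24^2 mod 31  (bits of 2 = 10)
  bit 0 = 1: r = r^2 * 24 mod 31 = 1^2 * 24 = 1*24 = 24
  bit 1 = 0: r = r^2 mod 31 = 24^2 = 18
  -> A = 18
B = 24^19 mod 31  (bits of 19 = 10011)
  bit 0 = 1: r = r^2 * 24 mod 31 = 1^2 * 24 = 1*24 = 24
  bit 1 = 0: r = r^2 mod 31 = 24^2 = 18
  bit 2 = 0: r = r^2 mod 31 = 18^2 = 14
  bit 3 = 1: r = r^2 * 24 mod 31 = 14^2 * 24 = 10*24 = 23
  bit 4 = 1: r = r^2 * 24 mod 31 = 23^2 * 24 = 2*24 = 17
  -> B = 17
s = B^a = 17^2 mod 31  (bits of 2 = 10)
  bit 0 = 1: r = r^2 * 17 mod 31 = 1^2 * 17 = 1*17 = 17
  bit 1 = 0: r = r^2 mod 31 = 17^2 = 10
  -> s = B^a = 10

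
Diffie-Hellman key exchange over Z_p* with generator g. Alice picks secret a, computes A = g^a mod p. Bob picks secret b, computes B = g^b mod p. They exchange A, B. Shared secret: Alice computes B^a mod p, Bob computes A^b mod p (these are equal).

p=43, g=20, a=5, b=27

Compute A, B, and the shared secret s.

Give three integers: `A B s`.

A = 20^5 mod 43  (bits of 5 = 101)
  bit 0 = 1: r = r^2 * 20 mod 43 = 1^2 * 20 = 1*20 = 20
  bit 1 = 0: r = r^2 mod 43 = 20^2 = 13
  bit 2 = 1: r = r^2 * 20 mod 43 = 13^2 * 20 = 40*20 = 26
  -> A = 26
B = 20^27 mod 43  (bits of 27 = 11011)
  bit 0 = 1: r = r^2 * 20 mod 43 = 1^2 * 20 = 1*20 = 20
  bit 1 = 1: r = r^2 * 20 mod 43 = 20^2 * 20 = 13*20 = 2
  bit 2 = 0: r = r^2 mod 43 = 2^2 = 4
  bit 3 = 1: r = r^2 * 20 mod 43 = 4^2 * 20 = 16*20 = 19
  bit 4 = 1: r = r^2 * 20 mod 43 = 19^2 * 20 = 17*20 = 39
  -> B = 39
s = B^a = 39^5 mod 43  (bits of 5 = 101)
  bit 0 = 1: r = r^2 * 39 mod 43 = 1^2 * 39 = 1*39 = 39
  bit 1 = 0: r = r^2 mod 43 = 39^2 = 16
  bit 2 = 1: r = r^2 * 39 mod 43 = 16^2 * 39 = 41*39 = 8
  -> s = B^a = 8

Answer: 26 39 8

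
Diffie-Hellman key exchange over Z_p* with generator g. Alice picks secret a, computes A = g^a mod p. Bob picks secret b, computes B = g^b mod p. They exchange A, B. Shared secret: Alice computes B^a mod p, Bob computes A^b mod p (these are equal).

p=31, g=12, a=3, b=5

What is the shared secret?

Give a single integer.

Answer: 30

Derivation:
A = 12^3 mod 31  (bits of 3 = 11)
  bit 0 = 1: r = r^2 * 12 mod 31 = 1^2 * 12 = 1*12 = 12
  bit 1 = 1: r = r^2 * 12 mod 31 = 12^2 * 12 = 20*12 = 23
  -> A = 23
B = 12^5 mod 31  (bits of 5 = 101)
  bit 0 = 1: r = r^2 * 12 mod 31 = 1^2 * 12 = 1*12 = 12
  bit 1 = 0: r = r^2 mod 31 = 12^2 = 20
  bit 2 = 1: r = r^2 * 12 mod 31 = 20^2 * 12 = 28*12 = 26
  -> B = 26
s = B^a = 26^3 mod 31  (bits of 3 = 11)
  bit 0 = 1: r = r^2 * 26 mod 31 = 1^2 * 26 = 1*26 = 26
  bit 1 = 1: r = r^2 * 26 mod 31 = 26^2 * 26 = 25*26 = 30
  -> s = B^a = 30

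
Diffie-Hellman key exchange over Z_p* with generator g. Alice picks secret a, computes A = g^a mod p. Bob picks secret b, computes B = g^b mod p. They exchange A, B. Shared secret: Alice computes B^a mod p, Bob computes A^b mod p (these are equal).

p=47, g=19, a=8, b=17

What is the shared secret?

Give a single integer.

A = 19^8 mod 47  (bits of 8 = 1000)
  bit 0 = 1: r = r^2 * 19 mod 47 = 1^2 * 19 = 1*19 = 19
  bit 1 = 0: r = r^2 mod 47 = 19^2 = 32
  bit 2 = 0: r = r^2 mod 47 = 32^2 = 37
  bit 3 = 0: r = r^2 mod 47 = 37^2 = 6
  -> A = 6
B = 19^17 mod 47  (bits of 17 = 10001)
  bit 0 = 1: r = r^2 * 19 mod 47 = 1^2 * 19 = 1*19 = 19
  bit 1 = 0: r = r^2 mod 47 = 19^2 = 32
  bit 2 = 0: r = r^2 mod 47 = 32^2 = 37
  bit 3 = 0: r = r^2 mod 47 = 37^2 = 6
  bit 4 = 1: r = r^2 * 19 mod 47 = 6^2 * 19 = 36*19 = 26
  -> B = 26
s = B^a = 26^8 mod 47  (bits of 8 = 1000)
  bit 0 = 1: r = r^2 * 26 mod 47 = 1^2 * 26 = 1*26 = 26
  bit 1 = 0: r = r^2 mod 47 = 26^2 = 18
  bit 2 = 0: r = r^2 mod 47 = 18^2 = 42
  bit 3 = 0: r = r^2 mod 47 = 42^2 = 25
  -> s = B^a = 25

Answer: 25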